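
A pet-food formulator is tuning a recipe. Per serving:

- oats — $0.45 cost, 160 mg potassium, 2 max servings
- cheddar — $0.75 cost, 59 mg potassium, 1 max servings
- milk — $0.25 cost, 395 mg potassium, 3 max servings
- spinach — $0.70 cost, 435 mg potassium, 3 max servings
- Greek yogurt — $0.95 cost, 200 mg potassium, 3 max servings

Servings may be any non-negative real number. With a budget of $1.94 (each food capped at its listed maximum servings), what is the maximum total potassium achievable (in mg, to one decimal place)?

Potassium per dollar: milk 1580, spinach 621.4, oats 355.6, Greek yogurt 210.5, cheddar 78.67.
Take 3 servings of milk: spends $0.75, +1185.0 mg potassium (running total 1185.0 mg).
Take 1.7 servings of spinach: spends $1.19, +739.5 mg potassium (running total 1924.5 mg).
Filling greedily by potassium-per-dollar is optimal for one linear limit, giving 1924.5 mg.

1924.5 mg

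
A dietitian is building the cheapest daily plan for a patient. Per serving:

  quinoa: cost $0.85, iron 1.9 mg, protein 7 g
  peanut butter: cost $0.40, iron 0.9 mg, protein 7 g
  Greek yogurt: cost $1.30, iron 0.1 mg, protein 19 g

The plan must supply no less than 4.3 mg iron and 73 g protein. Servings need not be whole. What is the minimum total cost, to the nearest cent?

$4.17

Two binding constraints pin down two serving amounts, so the optimal mix uses at most two foods. The candidates are each food alone (scaled to the tighter of iron/protein) and each pair with both constraints tight.
quinoa only: max(4.3/1.9, 73/7) = 10.43 servings → $8.86.
peanut butter only: max(4.3/0.9, 73/7) = 10.43 servings → $4.17.
Greek yogurt only: max(4.3/0.1, 73/19) = 43 servings → $55.90.
quinoa + peanut butter: intersection lies outside the first quadrant.
quinoa + Greek yogurt with both tight: 2.102 servings and 3.068 servings → $5.77.
peanut butter + Greek yogurt with both tight: 4.537 servings and 2.171 servings → $4.64.
Cheapest feasible corner: $4.17.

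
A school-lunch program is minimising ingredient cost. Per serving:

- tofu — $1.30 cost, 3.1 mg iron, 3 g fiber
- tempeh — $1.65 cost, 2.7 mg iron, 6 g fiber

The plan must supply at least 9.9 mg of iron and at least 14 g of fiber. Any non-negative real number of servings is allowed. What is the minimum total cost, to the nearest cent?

Minimising a linear cost over {iron ≥ 9.9, fiber ≥ 14, servings ≥ 0} — the optimum is at a vertex, using one or two foods.
tofu only: max(9.9/3.1, 14/3) = 4.667 servings → $6.07.
tempeh only: max(9.9/2.7, 14/6) = 3.667 servings → $6.05.
tofu + tempeh with both tight: 2.057 servings and 1.305 servings → $4.83.
So the least-cost plan costs $4.83.

$4.83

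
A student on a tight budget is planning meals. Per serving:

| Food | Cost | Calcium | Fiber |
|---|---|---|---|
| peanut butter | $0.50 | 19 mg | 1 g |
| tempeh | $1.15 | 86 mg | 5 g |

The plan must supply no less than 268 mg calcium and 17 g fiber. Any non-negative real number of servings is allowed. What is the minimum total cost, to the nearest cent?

Check every corner: each single food scaled to meet both minima, and each pair solved so both constraints bind.
peanut butter only: max(268/19, 17/1) = 17 servings → $8.50.
tempeh only: max(268/86, 17/5) = 3.4 servings → $3.91.
peanut butter + tempeh: intersection lies outside the first quadrant.
So the least-cost plan costs $3.91.

$3.91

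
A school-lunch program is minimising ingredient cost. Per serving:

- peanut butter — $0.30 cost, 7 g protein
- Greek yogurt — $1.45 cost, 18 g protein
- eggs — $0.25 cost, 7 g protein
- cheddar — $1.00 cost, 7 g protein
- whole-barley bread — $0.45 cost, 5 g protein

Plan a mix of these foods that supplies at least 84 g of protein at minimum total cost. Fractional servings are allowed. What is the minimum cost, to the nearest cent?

Cost per g of protein: eggs $0.0357, peanut butter $0.0429, Greek yogurt $0.0806, whole-barley bread $0.0900, cheddar $0.1429.
With no serving limits, use only eggs: 84 g / 7 g = 12 servings × $0.25 = $3.00.

$3.00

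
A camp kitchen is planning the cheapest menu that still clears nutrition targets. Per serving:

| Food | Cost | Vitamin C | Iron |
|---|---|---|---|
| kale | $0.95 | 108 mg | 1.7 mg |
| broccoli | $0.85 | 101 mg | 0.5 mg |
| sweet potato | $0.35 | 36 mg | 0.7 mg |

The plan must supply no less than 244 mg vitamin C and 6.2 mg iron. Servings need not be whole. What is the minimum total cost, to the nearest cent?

Check every corner: each single food scaled to meet both minima, and each pair solved so both constraints bind.
kale only: max(244/108, 6.2/1.7) = 3.647 servings → $3.46.
broccoli only: max(244/101, 6.2/0.5) = 12.4 servings → $10.54.
sweet potato only: max(244/36, 6.2/0.7) = 8.857 servings → $3.10.
kale + broccoli: intersection lies outside the first quadrant.
kale + sweet potato: the both-tight solution has a negative serving — not a feasible corner.
broccoli + sweet potato with both targets exact would need a negative amount; discard.
The minimum over all feasible corners is $3.10.

$3.10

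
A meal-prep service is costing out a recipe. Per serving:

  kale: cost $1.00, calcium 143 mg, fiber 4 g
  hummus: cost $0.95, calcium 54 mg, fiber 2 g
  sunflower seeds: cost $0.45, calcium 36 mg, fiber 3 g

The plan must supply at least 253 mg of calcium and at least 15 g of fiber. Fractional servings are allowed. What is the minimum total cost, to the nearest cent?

For a min-cost LP with two ≥-constraints, a basic feasible solution has at most two positive variables.
kale only: max(253/143, 15/4) = 3.75 servings → $3.75.
hummus only: max(253/54, 15/2) = 7.5 servings → $7.12.
sunflower seeds only: max(253/36, 15/3) = 7.028 servings → $3.16.
kale + hummus: intersection lies outside the first quadrant.
kale + sunflower seeds with both tight: 0.7684 servings and 3.975 servings → $2.56.
hummus + sunflower seeds with both tight: 2.433 servings and 3.378 servings → $3.83.
The minimum over all feasible corners is $2.56.

$2.56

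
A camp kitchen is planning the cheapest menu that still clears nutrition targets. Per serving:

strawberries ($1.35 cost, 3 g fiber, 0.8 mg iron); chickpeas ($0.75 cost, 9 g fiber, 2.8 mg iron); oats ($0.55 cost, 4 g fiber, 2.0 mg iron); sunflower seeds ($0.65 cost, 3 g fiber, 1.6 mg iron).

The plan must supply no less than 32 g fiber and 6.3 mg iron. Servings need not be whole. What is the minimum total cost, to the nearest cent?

$2.67

Two binding constraints pin down two serving amounts, so the optimal mix uses at most two foods. The candidates are each food alone (scaled to the tighter of fiber/iron) and each pair with both constraints tight.
strawberries only: max(32/3, 6.3/0.8) = 10.67 servings → $14.40.
chickpeas only: max(32/9, 6.3/2.8) = 3.556 servings → $2.67.
oats only: max(32/4, 6.3/2.0) = 8 servings → $4.40.
sunflower seeds only: max(32/3, 6.3/1.6) = 10.67 servings → $6.93.
strawberries + chickpeas: the both-tight solution has a negative serving — not a feasible corner.
strawberries + oats: the both-tight solution has a negative serving — not a feasible corner.
strawberries + sunflower seeds with both targets exact would need a negative amount; discard.
chickpeas + oats: the both-tight solution has a negative serving — not a feasible corner.
chickpeas + sunflower seeds: intersection lies outside the first quadrant.
oats + sunflower seeds: intersection lies outside the first quadrant.
So the least-cost plan costs $2.67.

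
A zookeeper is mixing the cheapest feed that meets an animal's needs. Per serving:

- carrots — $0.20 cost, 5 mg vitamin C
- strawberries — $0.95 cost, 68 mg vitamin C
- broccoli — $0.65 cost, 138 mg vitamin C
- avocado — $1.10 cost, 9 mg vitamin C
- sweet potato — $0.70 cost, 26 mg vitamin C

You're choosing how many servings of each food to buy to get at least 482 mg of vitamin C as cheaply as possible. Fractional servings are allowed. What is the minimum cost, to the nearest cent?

$2.27

Cost per mg of vitamin C: broccoli $0.0047, strawberries $0.0140, sweet potato $0.0269, carrots $0.0400, avocado $0.1222.
With no serving limits, use only broccoli: 482 mg / 138 mg = 3.493 servings × $0.65 = $2.27.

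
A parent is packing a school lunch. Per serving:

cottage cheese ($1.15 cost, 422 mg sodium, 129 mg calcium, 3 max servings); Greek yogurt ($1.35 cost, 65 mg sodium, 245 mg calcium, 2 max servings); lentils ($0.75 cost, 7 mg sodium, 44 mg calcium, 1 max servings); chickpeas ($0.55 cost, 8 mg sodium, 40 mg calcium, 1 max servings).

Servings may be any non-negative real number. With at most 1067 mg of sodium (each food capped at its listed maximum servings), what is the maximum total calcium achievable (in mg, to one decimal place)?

Calcium per mg sodium: lentils 6.286, chickpeas 5, Greek yogurt 3.769, cottage cheese 0.3057.
Take 1 serving of lentils: uses 7 mg sodium, +44.0 mg calcium (running total 44.0 mg).
Take 1 serving of chickpeas: uses 8 mg sodium, +40.0 mg calcium (running total 84.0 mg).
Take 2 servings of Greek yogurt: uses 130 mg sodium, +490.0 mg calcium (running total 574.0 mg).
Take 2.185 servings of cottage cheese: uses 922 mg sodium, +281.8 mg calcium (running total 855.8 mg).
Greedy by best ratio exhausts the sodium allowance optimally: 855.8 mg.

855.8 mg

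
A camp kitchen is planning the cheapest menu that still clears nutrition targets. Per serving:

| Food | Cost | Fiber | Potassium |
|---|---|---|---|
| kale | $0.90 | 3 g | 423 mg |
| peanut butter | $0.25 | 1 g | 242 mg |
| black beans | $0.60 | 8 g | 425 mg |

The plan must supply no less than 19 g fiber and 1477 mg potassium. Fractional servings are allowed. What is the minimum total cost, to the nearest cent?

Compare the cost at each extreme point of the feasible region.
kale only: max(19/3, 1477/423) = 6.333 servings → $5.70.
peanut butter only: max(19/1, 1477/242) = 19 servings → $4.75.
black beans only: max(19/8, 1477/425) = 3.475 servings → $2.09.
kale + peanut butter with both targets exact would need a negative amount; discard.
kale + black beans with both tight: 1.774 servings and 1.71 servings → $2.62.
peanut butter + black beans with both tight: 2.476 servings and 2.066 servings → $1.86.
Cheapest feasible corner: $1.86.

$1.86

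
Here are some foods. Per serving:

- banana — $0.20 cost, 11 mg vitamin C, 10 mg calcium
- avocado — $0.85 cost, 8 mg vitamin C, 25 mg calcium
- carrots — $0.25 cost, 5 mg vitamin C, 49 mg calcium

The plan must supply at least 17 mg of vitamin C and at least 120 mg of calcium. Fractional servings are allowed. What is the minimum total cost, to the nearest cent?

$0.68

At the optimum either one food covers both requirements or two foods hit both targets exactly; no other combination can be cheaper.
banana only: max(17/11, 120/10) = 12 servings → $2.40.
avocado only: max(17/8, 120/25) = 4.8 servings → $4.08.
carrots only: max(17/5, 120/49) = 3.4 servings → $0.85.
banana + avocado: intersection lies outside the first quadrant.
banana + carrots with both tight: 0.4765 servings and 2.352 servings → $0.68.
avocado + carrots with both tight: 0.8727 servings and 2.004 servings → $1.24.
So the least-cost plan costs $0.68.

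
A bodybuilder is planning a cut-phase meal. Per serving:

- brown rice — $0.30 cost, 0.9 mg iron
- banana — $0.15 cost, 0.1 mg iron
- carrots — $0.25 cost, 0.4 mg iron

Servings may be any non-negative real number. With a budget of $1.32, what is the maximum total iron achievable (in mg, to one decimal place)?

4.0 mg

Iron per dollar: brown rice 3, carrots 1.6, banana 0.6667.
With no serving limits, spend the whole cost allowance on brown rice: $1.32 / $0.30 × 0.9 mg = 4.0 mg.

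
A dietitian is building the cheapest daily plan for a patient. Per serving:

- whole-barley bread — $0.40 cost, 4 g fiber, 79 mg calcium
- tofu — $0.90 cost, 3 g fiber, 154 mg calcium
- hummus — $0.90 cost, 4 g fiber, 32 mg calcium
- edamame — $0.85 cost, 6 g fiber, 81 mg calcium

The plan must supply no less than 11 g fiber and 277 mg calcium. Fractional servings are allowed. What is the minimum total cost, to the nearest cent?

Two binding constraints pin down two serving amounts, so the optimal mix uses at most two foods. The candidates are each food alone (scaled to the tighter of fiber/calcium) and each pair with both constraints tight.
whole-barley bread only: max(11/4, 277/79) = 3.506 servings → $1.40.
tofu only: max(11/3, 277/154) = 3.667 servings → $3.30.
hummus only: max(11/4, 277/32) = 8.656 servings → $7.79.
edamame only: max(11/6, 277/81) = 3.42 servings → $2.91.
whole-barley bread + tofu with both tight: 2.277 servings and 0.6306 servings → $1.48.
whole-barley bread + hummus: intersection lies outside the first quadrant.
whole-barley bread + edamame with both targets exact would need a negative amount; discard.
tofu + hummus with both tight: 1.454 servings and 1.66 servings → $2.80.
tofu + edamame with both tight: 1.132 servings and 1.267 servings → $2.10.
hummus + edamame: the both-tight solution has a negative serving — not a feasible corner.
So the least-cost plan costs $1.40.

$1.40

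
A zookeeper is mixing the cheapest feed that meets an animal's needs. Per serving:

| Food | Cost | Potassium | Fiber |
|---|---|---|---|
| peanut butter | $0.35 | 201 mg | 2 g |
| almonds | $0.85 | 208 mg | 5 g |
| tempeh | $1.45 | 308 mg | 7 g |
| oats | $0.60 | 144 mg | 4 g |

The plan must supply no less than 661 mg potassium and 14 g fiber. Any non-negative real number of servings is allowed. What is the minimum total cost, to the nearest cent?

$2.16

An LP optimum is at a vertex; with two nutrient constraints at most two foods are used. Check each candidate.
peanut butter only: max(661/201, 14/2) = 7 servings → $2.45.
almonds only: max(661/208, 14/5) = 3.178 servings → $2.70.
tempeh only: max(661/308, 14/7) = 2.146 servings → $3.11.
oats only: max(661/144, 14/4) = 4.59 servings → $2.75.
peanut butter + almonds with both tight: 0.6672 servings and 2.533 servings → $2.39.
peanut butter + tempeh with both tight: 0.3982 servings and 1.886 servings → $2.87.
peanut butter + oats with both tight: 1.217 servings and 2.891 servings → $2.16.
almonds + tempeh with both targets exact would need a negative amount; discard.
almonds + oats: intersection lies outside the first quadrant.
tempeh + oats: the both-tight solution has a negative serving — not a feasible corner.
So the least-cost plan costs $2.16.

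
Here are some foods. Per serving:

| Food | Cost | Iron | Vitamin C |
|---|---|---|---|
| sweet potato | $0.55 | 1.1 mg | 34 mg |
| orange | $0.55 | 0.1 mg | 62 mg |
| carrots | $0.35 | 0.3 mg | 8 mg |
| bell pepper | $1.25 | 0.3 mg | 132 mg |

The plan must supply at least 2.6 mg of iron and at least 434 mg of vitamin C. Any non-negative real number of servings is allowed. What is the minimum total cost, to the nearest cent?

$4.30

At the optimum either one food covers both requirements or two foods hit both targets exactly; no other combination can be cheaper.
sweet potato only: max(2.6/1.1, 434/34) = 12.76 servings → $7.02.
orange only: max(2.6/0.1, 434/62) = 26 servings → $14.30.
carrots only: max(2.6/0.3, 434/8) = 54.25 servings → $18.99.
bell pepper only: max(2.6/0.3, 434/132) = 8.667 servings → $10.83.
sweet potato + orange with both tight: 1.818 servings and 6.003 servings → $4.30.
sweet potato + carrots with both targets exact would need a negative amount; discard.
sweet potato + bell pepper with both tight: 1.578 servings and 2.881 servings → $4.47.
orange + carrots with both tight: 6.146 servings and 6.618 servings → $5.70.
orange + bell pepper: intersection lies outside the first quadrant.
carrots + bell pepper with both tight: 5.726 servings and 2.941 servings → $5.68.
Cheapest feasible corner: $4.30.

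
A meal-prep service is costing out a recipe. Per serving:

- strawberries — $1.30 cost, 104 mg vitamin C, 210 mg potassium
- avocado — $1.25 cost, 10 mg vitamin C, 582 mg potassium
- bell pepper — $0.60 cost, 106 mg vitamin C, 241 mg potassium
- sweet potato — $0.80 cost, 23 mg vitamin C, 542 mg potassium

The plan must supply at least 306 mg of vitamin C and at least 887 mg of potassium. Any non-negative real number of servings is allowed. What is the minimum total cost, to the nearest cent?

Minimising a linear cost over {vitamin C ≥ 306, potassium ≥ 887, servings ≥ 0} — the optimum is at a vertex, using one or two foods.
strawberries only: max(306/104, 887/210) = 4.224 servings → $5.49.
avocado only: max(306/10, 887/582) = 30.6 servings → $38.25.
bell pepper only: max(306/106, 887/241) = 3.68 servings → $2.21.
sweet potato only: max(306/23, 887/542) = 13.3 servings → $10.64.
strawberries + avocado with both tight: 2.896 servings and 0.479 servings → $4.36.
strawberries + bell pepper: intersection lies outside the first quadrant.
strawberries + sweet potato with both tight: 2.822 servings and 0.5431 servings → $4.10.
avocado + bell pepper with both tight: 0.342 servings and 2.855 servings → $2.14.
avocado + sweet potato: the both-tight solution has a negative serving — not a feasible corner.
bell pepper + sweet potato with both tight: 2.802 servings and 0.3906 servings → $1.99.
Cheapest feasible corner: $1.99.

$1.99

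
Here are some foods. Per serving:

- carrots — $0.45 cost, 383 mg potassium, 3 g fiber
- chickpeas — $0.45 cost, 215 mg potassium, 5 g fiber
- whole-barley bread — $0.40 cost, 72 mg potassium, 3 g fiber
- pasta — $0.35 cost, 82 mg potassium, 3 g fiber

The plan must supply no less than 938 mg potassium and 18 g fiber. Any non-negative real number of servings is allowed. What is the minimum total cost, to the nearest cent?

$1.74

This is a tiny linear program; its minimum lies at a vertex of the feasible set. List the vertices and price them.
carrots only: max(938/383, 18/3) = 6 servings → $2.70.
chickpeas only: max(938/215, 18/5) = 4.363 servings → $1.96.
whole-barley bread only: max(938/72, 18/3) = 13.03 servings → $5.21.
pasta only: max(938/82, 18/3) = 11.44 servings → $4.00.
carrots + chickpeas with both tight: 0.6457 servings and 3.213 servings → $1.74.
carrots + whole-barley bread with both tight: 1.627 servings and 4.373 servings → $2.48.
carrots + pasta with both tight: 1.482 servings and 4.518 servings → $2.25.
chickpeas + whole-barley bread: the both-tight solution has a negative serving — not a feasible corner.
chickpeas + pasta with both targets exact would need a negative amount; discard.
whole-barley bread + pasta: intersection lies outside the first quadrant.
The minimum over all feasible corners is $1.74.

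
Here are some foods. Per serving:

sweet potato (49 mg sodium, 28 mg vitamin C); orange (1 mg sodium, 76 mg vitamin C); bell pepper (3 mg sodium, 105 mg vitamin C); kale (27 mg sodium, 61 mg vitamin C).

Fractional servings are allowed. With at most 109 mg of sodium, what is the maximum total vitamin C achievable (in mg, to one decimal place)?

8284.0 mg

Vitamin C per mg sodium: orange 76, bell pepper 35, kale 2.259, sweet potato 0.5714.
With no serving limits, spend the whole sodium allowance on orange: 109 mg / 1 mg × 76 mg = 8284.0 mg.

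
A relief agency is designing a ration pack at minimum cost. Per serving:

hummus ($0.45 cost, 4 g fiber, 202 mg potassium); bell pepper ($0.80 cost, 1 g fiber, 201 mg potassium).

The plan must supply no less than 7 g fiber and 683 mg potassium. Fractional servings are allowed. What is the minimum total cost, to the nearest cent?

At the optimum either one food covers both requirements or two foods hit both targets exactly; no other combination can be cheaper.
hummus only: max(7/4, 683/202) = 3.381 servings → $1.52.
bell pepper only: max(7/1, 683/201) = 7 servings → $5.60.
hummus + bell pepper with both tight: 1.203 servings and 2.189 servings → $2.29.
The minimum over all feasible corners is $1.52.

$1.52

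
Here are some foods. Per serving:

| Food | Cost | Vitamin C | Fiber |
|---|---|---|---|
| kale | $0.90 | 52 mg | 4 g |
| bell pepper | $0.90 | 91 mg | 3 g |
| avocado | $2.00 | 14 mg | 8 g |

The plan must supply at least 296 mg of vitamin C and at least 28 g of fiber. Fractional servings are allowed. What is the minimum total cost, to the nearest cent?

The cheapest plan sits at a corner of the feasible region — with two constraints it uses at most two foods.
kale only: max(296/52, 28/4) = 7 servings → $6.30.
bell pepper only: max(296/91, 28/3) = 9.333 servings → $8.40.
avocado only: max(296/14, 28/8) = 21.14 servings → $42.29.
kale + bell pepper with both targets exact would need a negative amount; discard.
kale + avocado with both tight: 5.489 servings and 0.7556 servings → $6.45.
bell pepper + avocado with both tight: 2.88 servings and 2.42 servings → $7.43.
The minimum over all feasible corners is $6.30.

$6.30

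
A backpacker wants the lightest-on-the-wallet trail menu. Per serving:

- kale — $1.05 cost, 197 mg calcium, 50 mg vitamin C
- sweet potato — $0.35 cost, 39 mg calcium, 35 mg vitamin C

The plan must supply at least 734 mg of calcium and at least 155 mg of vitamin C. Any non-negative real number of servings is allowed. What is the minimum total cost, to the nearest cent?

Two binding constraints pin down two serving amounts, so the optimal mix uses at most two foods. The candidates are each food alone (scaled to the tighter of calcium/vitamin C) and each pair with both constraints tight.
kale only: max(734/197, 155/50) = 3.726 servings → $3.91.
sweet potato only: max(734/39, 155/35) = 18.82 servings → $6.59.
kale + sweet potato: intersection lies outside the first quadrant.
So the least-cost plan costs $3.91.

$3.91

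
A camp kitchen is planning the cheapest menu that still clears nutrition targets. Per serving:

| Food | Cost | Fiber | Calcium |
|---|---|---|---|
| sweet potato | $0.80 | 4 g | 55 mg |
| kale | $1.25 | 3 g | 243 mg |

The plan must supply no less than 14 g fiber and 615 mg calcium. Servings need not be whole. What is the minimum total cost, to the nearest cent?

With two linear requirements the optimum uses one or two foods; enumerate the corners.
sweet potato only: max(14/4, 615/55) = 11.18 servings → $8.95.
kale only: max(14/3, 615/243) = 4.667 servings → $5.83.
sweet potato + kale with both tight: 1.929 servings and 2.094 servings → $4.16.
Cheapest feasible corner: $4.16.

$4.16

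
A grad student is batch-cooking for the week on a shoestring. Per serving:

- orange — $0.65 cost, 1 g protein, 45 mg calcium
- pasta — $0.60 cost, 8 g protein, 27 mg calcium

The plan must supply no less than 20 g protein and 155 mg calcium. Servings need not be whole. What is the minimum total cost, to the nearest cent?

$2.71

This is a tiny linear program; its minimum lies at a vertex of the feasible set. List the vertices and price them.
orange only: max(20/1, 155/45) = 20 servings → $13.00.
pasta only: max(20/8, 155/27) = 5.741 servings → $3.44.
orange + pasta with both tight: 2.102 servings and 2.237 servings → $2.71.
The minimum over all feasible corners is $2.71.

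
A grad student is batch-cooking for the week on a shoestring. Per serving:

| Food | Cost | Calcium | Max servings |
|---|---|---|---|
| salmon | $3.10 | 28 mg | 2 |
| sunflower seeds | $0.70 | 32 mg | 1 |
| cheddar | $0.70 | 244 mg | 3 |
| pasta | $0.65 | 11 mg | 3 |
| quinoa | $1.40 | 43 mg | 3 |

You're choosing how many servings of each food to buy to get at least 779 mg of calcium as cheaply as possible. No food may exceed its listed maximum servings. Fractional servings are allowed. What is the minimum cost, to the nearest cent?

$3.29

Cost per mg of calcium: cheddar $0.0029, sunflower seeds $0.0219, quinoa $0.0326, pasta $0.0591, salmon $0.1107.
Take 3 servings of cheddar: +732.0 mg calcium for $2.10 (total $2.10, still need 47.0 mg).
Take 1 serving of sunflower seeds: +32.0 mg calcium for $0.70 (total $2.80, still need 15.0 mg).
Take 0.3488 servings of quinoa: +15.0 mg calcium for $0.49 (total $3.29, still need 0.0 mg).
Greedy by cheapest-per-mg is optimal for a single linear constraint, so the minimum cost is $3.29.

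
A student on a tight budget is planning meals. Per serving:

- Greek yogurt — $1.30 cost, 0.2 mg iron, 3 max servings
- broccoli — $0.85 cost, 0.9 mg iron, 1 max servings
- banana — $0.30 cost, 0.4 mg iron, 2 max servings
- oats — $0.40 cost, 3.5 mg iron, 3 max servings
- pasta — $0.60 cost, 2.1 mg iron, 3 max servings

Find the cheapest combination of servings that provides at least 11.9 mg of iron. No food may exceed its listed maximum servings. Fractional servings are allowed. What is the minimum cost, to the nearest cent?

$1.60

Cost per mg of iron: oats $0.1143, pasta $0.2857, banana $0.7500, broccoli $0.9444, Greek yogurt $6.5000.
Take 3 servings of oats: +10.5 mg iron for $1.20 (total $1.20, still need 1.4 mg).
Take 0.6667 servings of pasta: +1.4 mg iron for $0.40 (total $1.60, still need 0.0 mg).
Greedy by cheapest-per-mg is optimal for a single linear constraint, so the minimum cost is $1.60.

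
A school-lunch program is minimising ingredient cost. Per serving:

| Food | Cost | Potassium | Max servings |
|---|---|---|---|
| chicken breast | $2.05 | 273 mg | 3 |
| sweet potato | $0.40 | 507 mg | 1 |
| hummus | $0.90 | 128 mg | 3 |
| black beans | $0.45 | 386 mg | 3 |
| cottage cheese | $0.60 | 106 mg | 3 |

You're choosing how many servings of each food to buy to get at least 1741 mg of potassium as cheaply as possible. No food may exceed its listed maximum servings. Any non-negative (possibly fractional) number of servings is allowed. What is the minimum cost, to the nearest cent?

Cost per mg of potassium: sweet potato $0.0008, black beans $0.0012, cottage cheese $0.0057, hummus $0.0070, chicken breast $0.0075.
Take 1 serving of sweet potato: +507.0 mg potassium for $0.40 (total $0.40, still need 1234.0 mg).
Take 3 servings of black beans: +1158.0 mg potassium for $1.35 (total $1.75, still need 76.0 mg).
Take 0.717 servings of cottage cheese: +76.0 mg potassium for $0.43 (total $2.18, still need 0.0 mg).
Filling from the cheapest source first is optimal under one linear minimum: $2.18.

$2.18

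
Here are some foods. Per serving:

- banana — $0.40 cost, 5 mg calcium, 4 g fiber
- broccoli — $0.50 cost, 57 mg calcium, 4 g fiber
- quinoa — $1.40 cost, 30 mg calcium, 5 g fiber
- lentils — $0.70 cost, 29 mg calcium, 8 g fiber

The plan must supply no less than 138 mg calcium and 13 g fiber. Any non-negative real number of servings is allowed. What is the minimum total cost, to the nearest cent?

$1.46

Two binding constraints pin down two serving amounts, so the optimal mix uses at most two foods. The candidates are each food alone (scaled to the tighter of calcium/fiber) and each pair with both constraints tight.
banana only: max(138/5, 13/4) = 27.6 servings → $11.04.
broccoli only: max(138/57, 13/4) = 3.25 servings → $1.62.
quinoa only: max(138/30, 13/5) = 4.6 servings → $6.44.
lentils only: max(138/29, 13/8) = 4.759 servings → $3.33.
banana + broccoli with both tight: 0.9087 servings and 2.341 servings → $1.53.
banana + quinoa: intersection lies outside the first quadrant.
banana + lentils: the both-tight solution has a negative serving — not a feasible corner.
broccoli + quinoa with both tight: 1.818 servings and 1.145 servings → $2.51.
broccoli + lentils with both tight: 2.138 servings and 0.5559 servings → $1.46.
quinoa + lentils: the both-tight solution has a negative serving — not a feasible corner.
So the least-cost plan costs $1.46.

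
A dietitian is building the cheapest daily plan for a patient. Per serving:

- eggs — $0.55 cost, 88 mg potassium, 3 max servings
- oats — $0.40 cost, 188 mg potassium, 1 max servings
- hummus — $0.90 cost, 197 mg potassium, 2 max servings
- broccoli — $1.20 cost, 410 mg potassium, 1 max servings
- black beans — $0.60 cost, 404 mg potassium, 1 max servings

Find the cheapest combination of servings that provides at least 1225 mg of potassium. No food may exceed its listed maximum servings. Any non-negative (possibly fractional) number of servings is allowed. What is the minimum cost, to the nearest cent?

$3.22

Cost per mg of potassium: black beans $0.0015, oats $0.0021, broccoli $0.0029, hummus $0.0046, eggs $0.0063.
Take 1 serving of black beans: +404.0 mg potassium for $0.60 (total $0.60, still need 821.0 mg).
Take 1 serving of oats: +188.0 mg potassium for $0.40 (total $1.00, still need 633.0 mg).
Take 1 serving of broccoli: +410.0 mg potassium for $1.20 (total $2.20, still need 223.0 mg).
Take 1.132 servings of hummus: +223.0 mg potassium for $1.02 (total $3.22, still need 0.0 mg).
Filling from the cheapest source first is optimal under one linear minimum: $3.22.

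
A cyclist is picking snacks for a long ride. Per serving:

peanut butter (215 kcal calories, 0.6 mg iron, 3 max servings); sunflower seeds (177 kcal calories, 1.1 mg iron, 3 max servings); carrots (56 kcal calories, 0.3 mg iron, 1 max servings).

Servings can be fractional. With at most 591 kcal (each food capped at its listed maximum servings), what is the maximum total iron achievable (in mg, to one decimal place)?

3.6 mg

Iron per kcal: sunflower seeds 0.006215, carrots 0.005357, peanut butter 0.002791.
Take 3 servings of sunflower seeds: uses 531 kcal, +3.3 mg iron (running total 3.3 mg).
Take 1 serving of carrots: uses 56 kcal, +0.3 mg iron (running total 3.6 mg).
Take 0.0186 servings of peanut butter: uses 4 kcal, +0.0 mg iron (running total 3.6 mg).
Filling greedily by iron-per-kcal is optimal for one linear limit, giving 3.6 mg.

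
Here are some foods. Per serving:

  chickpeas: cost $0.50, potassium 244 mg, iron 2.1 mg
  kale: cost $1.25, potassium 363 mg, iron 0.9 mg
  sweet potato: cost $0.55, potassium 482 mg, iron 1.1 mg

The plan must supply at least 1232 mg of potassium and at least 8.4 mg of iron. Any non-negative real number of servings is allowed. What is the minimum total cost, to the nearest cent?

$2.21

An LP optimum is at a vertex; with two nutrient constraints at most two foods are used. Check each candidate.
chickpeas only: max(1232/244, 8.4/2.1) = 5.049 servings → $2.52.
kale only: max(1232/363, 8.4/0.9) = 9.333 servings → $11.67.
sweet potato only: max(1232/482, 8.4/1.1) = 7.636 servings → $4.20.
chickpeas + kale with both tight: 3.575 servings and 0.9906 servings → $3.03.
chickpeas + sweet potato with both tight: 3.621 servings and 0.7228 servings → $2.21.
kale + sweet potato: the both-tight solution has a negative serving — not a feasible corner.
So the least-cost plan costs $2.21.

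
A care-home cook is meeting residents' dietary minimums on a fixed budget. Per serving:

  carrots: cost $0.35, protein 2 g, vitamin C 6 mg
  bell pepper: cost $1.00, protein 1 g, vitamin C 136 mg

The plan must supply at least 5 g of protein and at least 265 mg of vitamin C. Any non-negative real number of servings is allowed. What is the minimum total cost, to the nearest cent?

$2.43

carrots only: max(5/2, 265/6) = 44.17 servings → $15.46.
bell pepper only: max(5/1, 265/136) = 5 servings → $5.00.
carrots + bell pepper with both tight: 1.56 servings and 1.88 servings → $2.43.
So the least-cost plan costs $2.43.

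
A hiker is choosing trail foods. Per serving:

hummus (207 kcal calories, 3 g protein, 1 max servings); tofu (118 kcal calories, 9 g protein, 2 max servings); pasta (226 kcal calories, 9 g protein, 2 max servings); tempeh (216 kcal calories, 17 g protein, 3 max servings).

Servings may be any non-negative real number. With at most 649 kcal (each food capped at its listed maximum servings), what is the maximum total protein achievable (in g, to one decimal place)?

51.1 g

Protein per kcal: tempeh 0.0787, tofu 0.07627, pasta 0.03982, hummus 0.01449.
Take 3 servings of tempeh: uses 648 kcal, +51.0 g protein (running total 51.0 g).
Take 0.008475 servings of tofu: uses 1 kcal, +0.1 g protein (running total 51.1 g).
Filling greedily by protein-per-kcal is optimal for one linear limit, giving 51.1 g.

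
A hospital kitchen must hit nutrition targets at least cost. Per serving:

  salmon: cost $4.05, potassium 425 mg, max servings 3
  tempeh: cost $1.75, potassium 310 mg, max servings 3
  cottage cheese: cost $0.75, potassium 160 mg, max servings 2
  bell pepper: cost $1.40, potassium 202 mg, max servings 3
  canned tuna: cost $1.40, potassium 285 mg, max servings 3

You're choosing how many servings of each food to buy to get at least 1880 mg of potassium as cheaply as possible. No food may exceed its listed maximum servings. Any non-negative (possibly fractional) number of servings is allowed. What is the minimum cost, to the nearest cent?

Cost per mg of potassium: cottage cheese $0.0047, canned tuna $0.0049, tempeh $0.0056, bell pepper $0.0069, salmon $0.0095.
Take 2 servings of cottage cheese: +320.0 mg potassium for $1.50 (total $1.50, still need 1560.0 mg).
Take 3 servings of canned tuna: +855.0 mg potassium for $4.20 (total $5.70, still need 705.0 mg).
Take 2.274 servings of tempeh: +705.0 mg potassium for $3.98 (total $9.68, still need 0.0 mg).
Filling from the cheapest source first is optimal under one linear minimum: $9.68.

$9.68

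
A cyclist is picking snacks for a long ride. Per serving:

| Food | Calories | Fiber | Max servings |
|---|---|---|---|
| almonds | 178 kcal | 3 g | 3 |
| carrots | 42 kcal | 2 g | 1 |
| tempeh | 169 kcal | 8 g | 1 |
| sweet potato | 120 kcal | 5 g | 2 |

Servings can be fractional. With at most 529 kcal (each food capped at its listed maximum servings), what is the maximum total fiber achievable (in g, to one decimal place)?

Fiber per kcal: carrots 0.04762, tempeh 0.04734, sweet potato 0.04167, almonds 0.01685.
Take 1 serving of carrots: uses 42 kcal, +2.0 g fiber (running total 2.0 g).
Take 1 serving of tempeh: uses 169 kcal, +8.0 g fiber (running total 10.0 g).
Take 2 servings of sweet potato: uses 240 kcal, +10.0 g fiber (running total 20.0 g).
Take 0.4382 servings of almonds: uses 78 kcal, +1.3 g fiber (running total 21.3 g).
Greedy by best ratio exhausts the calories allowance optimally: 21.3 g.

21.3 g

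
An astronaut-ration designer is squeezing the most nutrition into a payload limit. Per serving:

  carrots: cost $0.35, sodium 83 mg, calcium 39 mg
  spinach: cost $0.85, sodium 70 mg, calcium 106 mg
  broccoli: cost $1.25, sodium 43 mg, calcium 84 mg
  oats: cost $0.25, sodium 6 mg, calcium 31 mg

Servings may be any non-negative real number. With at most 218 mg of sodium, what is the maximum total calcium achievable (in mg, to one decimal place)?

1126.3 mg

Calcium per mg sodium: oats 5.167, broccoli 1.953, spinach 1.514, carrots 0.4699.
With no serving limits, spend the whole sodium allowance on oats: 218 mg / 6 mg × 31 mg = 1126.3 mg.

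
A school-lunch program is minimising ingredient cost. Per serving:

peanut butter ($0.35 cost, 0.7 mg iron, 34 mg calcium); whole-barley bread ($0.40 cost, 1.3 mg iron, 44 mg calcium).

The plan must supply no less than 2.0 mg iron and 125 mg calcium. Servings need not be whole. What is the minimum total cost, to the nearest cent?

peanut butter only: max(2.0/0.7, 125/34) = 3.676 servings → $1.29.
whole-barley bread only: max(2.0/1.3, 125/44) = 2.841 servings → $1.14.
peanut butter + whole-barley bread: the both-tight solution has a negative serving — not a feasible corner.
So the least-cost plan costs $1.14.

$1.14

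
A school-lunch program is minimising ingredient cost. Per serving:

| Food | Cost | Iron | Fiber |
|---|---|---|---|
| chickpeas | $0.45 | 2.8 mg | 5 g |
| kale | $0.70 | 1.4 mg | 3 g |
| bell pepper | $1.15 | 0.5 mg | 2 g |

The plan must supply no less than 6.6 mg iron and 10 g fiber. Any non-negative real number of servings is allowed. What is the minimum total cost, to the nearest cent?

$1.06

Check every corner: each single food scaled to meet both minima, and each pair solved so both constraints bind.
chickpeas only: max(6.6/2.8, 10/5) = 2.357 servings → $1.06.
kale only: max(6.6/1.4, 10/3) = 4.714 servings → $3.30.
bell pepper only: max(6.6/0.5, 10/2) = 13.2 servings → $15.18.
chickpeas + kale with both targets exact would need a negative amount; discard.
chickpeas + bell pepper with both targets exact would need a negative amount; discard.
kale + bell pepper with both targets exact would need a negative amount; discard.
So the least-cost plan costs $1.06.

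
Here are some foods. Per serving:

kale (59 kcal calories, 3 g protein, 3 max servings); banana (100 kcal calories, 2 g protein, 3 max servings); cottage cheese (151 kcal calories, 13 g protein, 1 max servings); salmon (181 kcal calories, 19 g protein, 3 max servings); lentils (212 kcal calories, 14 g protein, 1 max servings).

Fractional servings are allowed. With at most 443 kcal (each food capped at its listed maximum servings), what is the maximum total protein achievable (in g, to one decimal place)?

Protein per kcal: salmon 0.105, cottage cheese 0.08609, lentils 0.06604, kale 0.05085, banana 0.02.
Take 2.448 servings of salmon: uses 443 kcal, +46.5 g protein (running total 46.5 g).
Greedy by best ratio exhausts the calories allowance optimally: 46.5 g.

46.5 g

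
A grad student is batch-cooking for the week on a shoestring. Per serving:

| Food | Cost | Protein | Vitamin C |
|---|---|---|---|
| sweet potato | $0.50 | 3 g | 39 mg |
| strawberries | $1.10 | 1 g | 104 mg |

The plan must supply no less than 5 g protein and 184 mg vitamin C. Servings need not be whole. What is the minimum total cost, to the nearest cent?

Check every corner: each single food scaled to meet both minima, and each pair solved so both constraints bind.
sweet potato only: max(5/3, 184/39) = 4.718 servings → $2.36.
strawberries only: max(5/1, 184/104) = 5 servings → $5.50.
sweet potato + strawberries with both tight: 1.231 servings and 1.308 servings → $2.05.
Cheapest feasible corner: $2.05.

$2.05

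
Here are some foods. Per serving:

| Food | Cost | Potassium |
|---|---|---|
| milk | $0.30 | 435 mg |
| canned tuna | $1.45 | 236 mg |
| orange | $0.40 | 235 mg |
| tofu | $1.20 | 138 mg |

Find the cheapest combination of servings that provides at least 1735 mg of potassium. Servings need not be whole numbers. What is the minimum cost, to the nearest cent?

$1.20

Cost per mg of potassium: milk $0.0007, orange $0.0017, canned tuna $0.0061, tofu $0.0087.
With no serving limits, use only milk: 1735 mg / 435 mg = 3.989 servings × $0.30 = $1.20.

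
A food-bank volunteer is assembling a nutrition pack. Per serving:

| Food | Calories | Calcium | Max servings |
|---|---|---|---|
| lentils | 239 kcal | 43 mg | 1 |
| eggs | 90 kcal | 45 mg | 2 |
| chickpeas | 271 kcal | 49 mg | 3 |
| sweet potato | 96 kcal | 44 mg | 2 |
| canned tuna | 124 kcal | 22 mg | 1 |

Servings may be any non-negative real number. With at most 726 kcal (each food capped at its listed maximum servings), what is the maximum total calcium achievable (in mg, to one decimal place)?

242.0 mg

Calcium per kcal: eggs 0.5, sweet potato 0.4583, chickpeas 0.1808, lentils 0.1799, canned tuna 0.1774.
Take 2 servings of eggs: uses 180 kcal, +90.0 mg calcium (running total 90.0 mg).
Take 2 servings of sweet potato: uses 192 kcal, +88.0 mg calcium (running total 178.0 mg).
Take 1.306 servings of chickpeas: uses 354 kcal, +64.0 mg calcium (running total 242.0 mg).
Greedy by best ratio exhausts the calories allowance optimally: 242.0 mg.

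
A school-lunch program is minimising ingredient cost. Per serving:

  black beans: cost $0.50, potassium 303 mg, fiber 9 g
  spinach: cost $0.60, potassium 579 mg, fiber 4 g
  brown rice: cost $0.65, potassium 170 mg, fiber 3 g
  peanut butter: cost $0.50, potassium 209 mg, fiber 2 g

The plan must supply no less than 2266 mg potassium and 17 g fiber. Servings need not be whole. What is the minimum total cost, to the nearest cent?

$2.38

Compare the cost at each extreme point of the feasible region.
black beans only: max(2266/303, 17/9) = 7.479 servings → $3.74.
spinach only: max(2266/579, 17/4) = 4.25 servings → $2.55.
brown rice only: max(2266/170, 17/3) = 13.33 servings → $8.66.
peanut butter only: max(2266/209, 17/2) = 10.84 servings → $5.42.
black beans + spinach with both tight: 0.1948 servings and 3.812 servings → $2.38.
black beans + brown rice: intersection lies outside the first quadrant.
black beans + peanut butter: the both-tight solution has a negative serving — not a feasible corner.
spinach + brown rice with both tight: 3.697 servings and 0.737 servings → $2.70.
spinach + peanut butter with both tight: 3.04 servings and 2.419 servings → $3.03.
brown rice + peanut butter with both targets exact would need a negative amount; discard.
Cheapest feasible corner: $2.38.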